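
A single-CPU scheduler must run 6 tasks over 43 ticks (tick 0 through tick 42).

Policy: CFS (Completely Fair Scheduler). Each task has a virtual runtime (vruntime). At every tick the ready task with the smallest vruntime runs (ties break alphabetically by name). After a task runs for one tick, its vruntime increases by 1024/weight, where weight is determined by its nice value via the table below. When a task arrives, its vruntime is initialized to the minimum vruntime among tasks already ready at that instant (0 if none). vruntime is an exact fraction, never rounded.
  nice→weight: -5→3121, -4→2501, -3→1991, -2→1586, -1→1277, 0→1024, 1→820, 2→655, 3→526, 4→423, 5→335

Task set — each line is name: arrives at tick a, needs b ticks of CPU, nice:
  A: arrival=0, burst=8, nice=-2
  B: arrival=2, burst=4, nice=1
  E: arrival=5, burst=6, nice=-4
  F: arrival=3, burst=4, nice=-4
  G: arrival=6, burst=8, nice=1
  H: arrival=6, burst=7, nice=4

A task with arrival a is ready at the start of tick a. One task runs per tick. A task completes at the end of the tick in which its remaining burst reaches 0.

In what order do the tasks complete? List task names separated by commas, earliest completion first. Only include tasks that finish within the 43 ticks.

t=0: vr[A=0] → run A
t=1: vr[A=512/793] → run A
t=2: vr[A=1024/793 B=1024/793] → run A
t=3: vr[A=1536/793 B=1024/793 F=1024/793] → run B
t=4: vr[A=1536/793 B=412928/162565 F=1024/793] → run F
t=5: vr[A=1536/793 B=412928/162565 E=55296/32513 F=55296/32513] → run E
t=6: vr[A=1536/793 B=412928/162565 E=68608/32513 F=55296/32513 G=55296/32513 H=55296/32513] → run F
t=7: vr[A=1536/793 B=412928/162565 E=68608/32513 F=68608/32513 G=55296/32513 H=55296/32513] → run G
t=8: vr[A=1536/793 B=412928/162565 E=68608/32513 F=68608/32513 G=479488/162565 H=55296/32513] → run H
t=9: vr[A=1536/793 B=412928/162565 E=68608/32513 F=68608/32513 G=479488/162565 H=56683520/13752999] → run A
t=10: vr[A=2048/793 B=412928/162565 E=68608/32513 F=68608/32513 G=479488/162565 H=56683520/13752999] → run E
t=11: vr[A=2048/793 B=412928/162565 E=81920/32513 F=68608/32513 G=479488/162565 H=56683520/13752999] → run F
t=12: vr[A=2048/793 B=412928/162565 E=81920/32513 F=81920/32513 G=479488/162565 H=56683520/13752999] → run E
t=13: vr[A=2048/793 B=412928/162565 E=95232/32513 F=81920/32513 G=479488/162565 H=56683520/13752999] → run F
t=14: vr[A=2048/793 B=412928/162565 E=95232/32513 G=479488/162565 H=56683520/13752999] → run B
t=15: vr[A=2048/793 B=615936/162565 E=95232/32513 G=479488/162565 H=56683520/13752999] → run A
t=16: vr[A=2560/793 B=615936/162565 E=95232/32513 G=479488/162565 H=56683520/13752999] → run E
t=17: vr[A=2560/793 B=615936/162565 E=108544/32513 G=479488/162565 H=56683520/13752999] → run G
t=18: vr[A=2560/793 B=615936/162565 E=108544/32513 G=682496/162565 H=56683520/13752999] → run A
t=19: vr[A=3072/793 B=615936/162565 E=108544/32513 G=682496/162565 H=56683520/13752999] → run E
t=20: vr[A=3072/793 B=615936/162565 E=121856/32513 G=682496/162565 H=56683520/13752999] → run E
t=21: vr[A=3072/793 B=615936/162565 G=682496/162565 H=56683520/13752999] → run B
t=22: vr[A=3072/793 B=818944/162565 G=682496/162565 H=56683520/13752999] → run A
t=23: vr[A=3584/793 B=818944/162565 G=682496/162565 H=56683520/13752999] → run H
t=24: vr[A=3584/793 B=818944/162565 G=682496/162565 H=89976832/13752999] → run G
t=25: vr[A=3584/793 B=818944/162565 G=885504/162565 H=89976832/13752999] → run A
t=26: vr[B=818944/162565 G=885504/162565 H=89976832/13752999] → run B
t=27: vr[G=885504/162565 H=89976832/13752999] → run G
t=28: vr[G=1088512/162565 H=89976832/13752999] → run H
t=29: vr[G=1088512/162565 H=41090048/4584333] → run G
t=30: vr[G=258304/32513 H=41090048/4584333] → run G
t=31: vr[G=1494528/162565 H=41090048/4584333] → run H
t=32: vr[G=1494528/162565 H=156563456/13752999] → run G
t=33: vr[G=1697536/162565 H=156563456/13752999] → run G
t=34: vr[H=156563456/13752999] → run H
t=35: vr[H=189856768/13752999] → run H
t=36: vr[H=74383360/4584333] → run H
t=37: (idle)
t=38: (idle)
t=39: (idle)
t=40: (idle)
t=41: (idle)
t=42: (idle)

completion order = F, E, A, B, G, H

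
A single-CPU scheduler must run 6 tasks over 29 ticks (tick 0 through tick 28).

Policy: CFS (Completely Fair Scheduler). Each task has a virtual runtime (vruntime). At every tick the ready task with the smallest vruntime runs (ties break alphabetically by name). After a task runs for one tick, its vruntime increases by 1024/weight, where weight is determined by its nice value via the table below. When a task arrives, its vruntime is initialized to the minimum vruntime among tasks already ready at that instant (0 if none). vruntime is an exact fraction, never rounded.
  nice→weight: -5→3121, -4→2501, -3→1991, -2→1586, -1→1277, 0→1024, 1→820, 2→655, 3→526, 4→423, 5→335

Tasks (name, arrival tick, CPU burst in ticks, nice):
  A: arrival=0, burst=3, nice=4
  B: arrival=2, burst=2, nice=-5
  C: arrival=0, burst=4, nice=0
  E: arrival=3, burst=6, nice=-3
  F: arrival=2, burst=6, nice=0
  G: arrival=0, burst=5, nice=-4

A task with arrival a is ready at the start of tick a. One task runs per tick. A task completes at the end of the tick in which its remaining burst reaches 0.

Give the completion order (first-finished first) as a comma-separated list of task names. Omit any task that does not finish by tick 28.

t=0: vr[A=0 C=0 G=0] → run A
t=1: vr[A=1024/423 C=0 G=0] → run C
t=2: vr[A=1024/423 B=0 C=1 F=0 G=0] → run B
t=3: vr[A=1024/423 B=1024/3121 C=1 E=0 F=0 G=0] → run E
t=4: vr[A=1024/423 B=1024/3121 C=1 E=1024/1991 F=0 G=0] → run F
t=5: vr[A=1024/423 B=1024/3121 C=1 E=1024/1991 F=1 G=0] → run G
t=6: vr[A=1024/423 B=1024/3121 C=1 E=1024/1991 F=1 G=1024/2501] → run B
t=7: vr[A=1024/423 C=1 E=1024/1991 F=1 G=1024/2501] → run G
t=8: vr[A=1024/423 C=1 E=1024/1991 F=1 G=2048/2501] → run E
t=9: vr[A=1024/423 C=1 E=2048/1991 F=1 G=2048/2501] → run G
t=10: vr[A=1024/423 C=1 E=2048/1991 F=1 G=3072/2501] → run C
t=11: vr[A=1024/423 C=2 E=2048/1991 F=1 G=3072/2501] → run F
t=12: vr[A=1024/423 C=2 E=2048/1991 F=2 G=3072/2501] → run E
t=13: vr[A=1024/423 C=2 E=3072/1991 F=2 G=3072/2501] → run G
t=14: vr[A=1024/423 C=2 E=3072/1991 F=2 G=4096/2501] → run E
t=15: vr[A=1024/423 C=2 E=4096/1991 F=2 G=4096/2501] → run G
t=16: vr[A=1024/423 C=2 E=4096/1991 F=2] → run C
t=17: vr[A=1024/423 C=3 E=4096/1991 F=2] → run F
t=18: vr[A=1024/423 C=3 E=4096/1991 F=3] → run E
t=19: vr[A=1024/423 C=3 E=5120/1991 F=3] → run A
t=20: vr[A=2048/423 C=3 E=5120/1991 F=3] → run E
t=21: vr[A=2048/423 C=3 F=3] → run C
t=22: vr[A=2048/423 F=3] → run F
t=23: vr[A=2048/423 F=4] → run F
t=24: vr[A=2048/423 F=5] → run A
t=25: vr[F=5] → run F
t=26: (idle)
t=27: (idle)
t=28: (idle)

completion order = B, G, E, C, A, F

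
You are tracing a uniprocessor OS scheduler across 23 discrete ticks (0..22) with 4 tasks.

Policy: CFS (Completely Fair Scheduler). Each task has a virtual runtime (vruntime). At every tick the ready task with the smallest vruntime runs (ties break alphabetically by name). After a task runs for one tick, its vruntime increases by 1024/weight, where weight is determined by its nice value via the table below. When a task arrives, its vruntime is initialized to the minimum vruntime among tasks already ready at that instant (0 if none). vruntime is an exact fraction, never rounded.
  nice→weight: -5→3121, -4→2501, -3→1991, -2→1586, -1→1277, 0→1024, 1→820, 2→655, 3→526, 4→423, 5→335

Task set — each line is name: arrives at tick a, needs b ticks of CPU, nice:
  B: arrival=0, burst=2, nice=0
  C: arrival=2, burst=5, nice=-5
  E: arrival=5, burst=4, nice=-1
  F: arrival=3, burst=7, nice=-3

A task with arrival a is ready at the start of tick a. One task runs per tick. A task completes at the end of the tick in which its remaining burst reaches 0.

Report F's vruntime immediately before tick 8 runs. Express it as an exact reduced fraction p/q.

t=0: vr[B=0] → run B
t=1: vr[B=1] → run B
t=2: vr[C=0] → run C
t=3: vr[C=1024/3121 F=1024/3121] → run C
t=4: vr[C=2048/3121 F=1024/3121] → run F
t=5: vr[C=2048/3121 E=2048/3121 F=5234688/6213911] → run C
t=6: vr[C=3072/3121 E=2048/3121 F=5234688/6213911] → run E
t=7: vr[C=3072/3121 E=5811200/3985517 F=5234688/6213911] → run F
t=8: vr[C=3072/3121 E=5811200/3985517 F=8430592/6213911] → run C
t=9: vr[C=4096/3121 E=5811200/3985517 F=8430592/6213911] → run C
t=10: vr[E=5811200/3985517 F=8430592/6213911] → run F
t=11: vr[E=5811200/3985517 F=11626496/6213911] → run E
t=12: vr[E=9007104/3985517 F=11626496/6213911] → run F
t=13: vr[E=9007104/3985517 F=14822400/6213911] → run E
t=14: vr[E=12203008/3985517 F=14822400/6213911] → run F
t=15: vr[E=12203008/3985517 F=18018304/6213911] → run F
t=16: vr[E=12203008/3985517 F=21214208/6213911] → run E
t=17: vr[F=21214208/6213911] → run F
t=18: (idle)
t=19: (idle)
t=20: (idle)
t=21: (idle)
t=22: (idle)

vruntime(F, start of tick 8) = 8430592/6213911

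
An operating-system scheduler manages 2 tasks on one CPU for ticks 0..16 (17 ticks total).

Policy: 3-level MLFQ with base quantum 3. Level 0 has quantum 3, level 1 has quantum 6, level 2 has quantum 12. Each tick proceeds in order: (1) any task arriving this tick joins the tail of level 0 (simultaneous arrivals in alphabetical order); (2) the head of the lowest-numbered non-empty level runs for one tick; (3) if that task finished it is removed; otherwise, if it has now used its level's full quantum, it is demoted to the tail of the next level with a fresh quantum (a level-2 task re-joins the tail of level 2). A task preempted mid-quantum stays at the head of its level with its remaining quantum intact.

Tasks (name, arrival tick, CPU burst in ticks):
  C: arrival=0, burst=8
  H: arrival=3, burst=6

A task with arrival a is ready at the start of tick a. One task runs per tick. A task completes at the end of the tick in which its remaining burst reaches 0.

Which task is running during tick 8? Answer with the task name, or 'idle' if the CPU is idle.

running at tick 8 = C

t=0: L0/L1/L2 = C/-/- → run C
t=1: L0/L1/L2 = C/-/- → run C
t=2: L0/L1/L2 = C/-/- → run C
t=3: L0/L1/L2 = H/C/- → run H
t=4: L0/L1/L2 = H/C/- → run H
t=5: L0/L1/L2 = H/C/- → run H
t=6: L0/L1/L2 = -/CH/- → run C
t=7: L0/L1/L2 = -/CH/- → run C
t=8: L0/L1/L2 = -/CH/- → run C
t=9: L0/L1/L2 = -/CH/- → run C
t=10: L0/L1/L2 = -/CH/- → run C
t=11: L0/L1/L2 = -/H/- → run H
t=12: L0/L1/L2 = -/H/- → run H
t=13: L0/L1/L2 = -/H/- → run H
t=14: (idle)
t=15: (idle)
t=16: (idle)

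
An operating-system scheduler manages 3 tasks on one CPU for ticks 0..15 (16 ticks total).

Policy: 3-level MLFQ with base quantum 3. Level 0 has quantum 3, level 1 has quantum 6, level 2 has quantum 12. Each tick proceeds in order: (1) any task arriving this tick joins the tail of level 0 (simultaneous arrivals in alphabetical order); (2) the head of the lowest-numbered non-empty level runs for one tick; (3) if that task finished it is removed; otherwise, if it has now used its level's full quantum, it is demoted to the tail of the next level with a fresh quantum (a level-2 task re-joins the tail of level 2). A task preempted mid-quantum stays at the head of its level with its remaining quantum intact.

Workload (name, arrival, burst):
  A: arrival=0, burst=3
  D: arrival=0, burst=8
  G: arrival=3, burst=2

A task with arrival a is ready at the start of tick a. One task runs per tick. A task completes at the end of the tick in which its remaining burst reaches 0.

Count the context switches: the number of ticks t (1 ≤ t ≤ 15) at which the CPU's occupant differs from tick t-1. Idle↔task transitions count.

context switches = 4

t=0: L0/L1/L2 = AD/-/- → run A
t=1: L0/L1/L2 = AD/-/- → run A
t=2: L0/L1/L2 = AD/-/- → run A
t=3: L0/L1/L2 = DG/-/- → run D
t=4: L0/L1/L2 = DG/-/- → run D
t=5: L0/L1/L2 = DG/-/- → run D
t=6: L0/L1/L2 = G/D/- → run G
t=7: L0/L1/L2 = G/D/- → run G
t=8: L0/L1/L2 = -/D/- → run D
t=9: L0/L1/L2 = -/D/- → run D
t=10: L0/L1/L2 = -/D/- → run D
t=11: L0/L1/L2 = -/D/- → run D
t=12: L0/L1/L2 = -/D/- → run D
t=13: (idle)
t=14: (idle)
t=15: (idle)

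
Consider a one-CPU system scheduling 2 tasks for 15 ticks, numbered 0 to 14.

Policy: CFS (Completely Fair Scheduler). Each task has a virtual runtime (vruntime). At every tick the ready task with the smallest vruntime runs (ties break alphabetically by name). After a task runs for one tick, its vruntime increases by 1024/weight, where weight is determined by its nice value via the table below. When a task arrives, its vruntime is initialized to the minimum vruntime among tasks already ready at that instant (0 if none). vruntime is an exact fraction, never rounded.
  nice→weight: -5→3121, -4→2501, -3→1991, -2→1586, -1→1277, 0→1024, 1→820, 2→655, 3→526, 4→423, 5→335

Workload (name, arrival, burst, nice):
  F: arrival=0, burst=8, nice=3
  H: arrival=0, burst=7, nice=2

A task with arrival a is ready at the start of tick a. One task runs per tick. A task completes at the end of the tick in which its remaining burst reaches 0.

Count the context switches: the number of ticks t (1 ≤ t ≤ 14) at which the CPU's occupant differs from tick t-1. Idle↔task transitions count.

t=0: vr[F=0 H=0] → run F
t=1: vr[F=512/263 H=0] → run H
t=2: vr[F=512/263 H=1024/655] → run H
t=3: vr[F=512/263 H=2048/655] → run F
t=4: vr[F=1024/263 H=2048/655] → run H
t=5: vr[F=1024/263 H=3072/655] → run F
t=6: vr[F=1536/263 H=3072/655] → run H
t=7: vr[F=1536/263 H=4096/655] → run F
t=8: vr[F=2048/263 H=4096/655] → run H
t=9: vr[F=2048/263 H=1024/131] → run F
t=10: vr[F=2560/263 H=1024/131] → run H
t=11: vr[F=2560/263 H=6144/655] → run H
t=12: vr[F=2560/263] → run F
t=13: vr[F=3072/263] → run F
t=14: vr[F=3584/263] → run F

context switches = 10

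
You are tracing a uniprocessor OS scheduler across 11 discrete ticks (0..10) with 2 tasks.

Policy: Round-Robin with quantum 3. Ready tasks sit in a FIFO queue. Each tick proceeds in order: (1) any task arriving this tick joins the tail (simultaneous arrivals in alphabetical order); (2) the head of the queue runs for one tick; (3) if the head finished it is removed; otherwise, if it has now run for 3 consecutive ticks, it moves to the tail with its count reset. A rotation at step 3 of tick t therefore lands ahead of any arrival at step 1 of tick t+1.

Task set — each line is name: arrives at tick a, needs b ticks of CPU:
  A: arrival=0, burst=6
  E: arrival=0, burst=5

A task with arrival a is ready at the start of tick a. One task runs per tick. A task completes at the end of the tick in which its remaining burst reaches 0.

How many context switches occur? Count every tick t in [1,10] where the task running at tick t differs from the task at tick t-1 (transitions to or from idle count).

context switches = 3

t=0: queue=[A,E] q_used=0 → run A
t=1: queue=[A,E] q_used=1 → run A
t=2: queue=[A,E] q_used=2 → run A
t=3: queue=[E,A] q_used=0 → run E
t=4: queue=[E,A] q_used=1 → run E
t=5: queue=[E,A] q_used=2 → run E
t=6: queue=[A,E] q_used=0 → run A
t=7: queue=[A,E] q_used=1 → run A
t=8: queue=[A,E] q_used=2 → run A
t=9: queue=[E] q_used=0 → run E
t=10: queue=[E] q_used=1 → run E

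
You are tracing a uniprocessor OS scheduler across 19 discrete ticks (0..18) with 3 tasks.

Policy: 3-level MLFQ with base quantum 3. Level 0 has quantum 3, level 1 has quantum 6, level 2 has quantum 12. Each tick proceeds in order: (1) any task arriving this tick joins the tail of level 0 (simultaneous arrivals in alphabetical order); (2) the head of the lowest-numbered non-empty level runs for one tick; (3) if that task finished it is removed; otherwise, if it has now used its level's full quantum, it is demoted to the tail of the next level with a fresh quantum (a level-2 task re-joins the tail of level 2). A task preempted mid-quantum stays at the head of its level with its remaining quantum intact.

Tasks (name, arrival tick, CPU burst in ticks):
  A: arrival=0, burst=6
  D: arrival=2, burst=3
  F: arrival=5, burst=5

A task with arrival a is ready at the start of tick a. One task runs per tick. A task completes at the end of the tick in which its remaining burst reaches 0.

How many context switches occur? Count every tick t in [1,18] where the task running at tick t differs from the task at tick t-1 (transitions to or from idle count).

context switches = 5

t=0: L0/L1/L2 = A/-/- → run A
t=1: L0/L1/L2 = A/-/- → run A
t=2: L0/L1/L2 = AD/-/- → run A
t=3: L0/L1/L2 = D/A/- → run D
t=4: L0/L1/L2 = D/A/- → run D
t=5: L0/L1/L2 = DF/A/- → run D
t=6: L0/L1/L2 = F/A/- → run F
t=7: L0/L1/L2 = F/A/- → run F
t=8: L0/L1/L2 = F/A/- → run F
t=9: L0/L1/L2 = -/AF/- → run A
t=10: L0/L1/L2 = -/AF/- → run A
t=11: L0/L1/L2 = -/AF/- → run A
t=12: L0/L1/L2 = -/F/- → run F
t=13: L0/L1/L2 = -/F/- → run F
t=14: (idle)
t=15: (idle)
t=16: (idle)
t=17: (idle)
t=18: (idle)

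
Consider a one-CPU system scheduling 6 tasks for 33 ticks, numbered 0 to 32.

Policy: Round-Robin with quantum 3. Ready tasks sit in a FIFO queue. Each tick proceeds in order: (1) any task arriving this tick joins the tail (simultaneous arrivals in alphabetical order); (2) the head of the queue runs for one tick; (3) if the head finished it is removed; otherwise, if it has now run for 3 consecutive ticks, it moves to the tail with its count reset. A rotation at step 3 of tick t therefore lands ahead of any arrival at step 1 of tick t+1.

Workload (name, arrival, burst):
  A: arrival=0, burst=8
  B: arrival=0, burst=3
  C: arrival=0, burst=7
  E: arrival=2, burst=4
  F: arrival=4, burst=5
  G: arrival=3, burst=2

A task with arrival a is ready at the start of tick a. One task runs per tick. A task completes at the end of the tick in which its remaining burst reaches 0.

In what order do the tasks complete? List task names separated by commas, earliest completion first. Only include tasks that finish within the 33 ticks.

t=0: queue=[A,B,C] q_used=0 → run A
t=1: queue=[A,B,C] q_used=1 → run A
t=2: queue=[A,B,C,E] q_used=2 → run A
t=3: queue=[B,C,E,A,G] q_used=0 → run B
t=4: queue=[B,C,E,A,G,F] q_used=1 → run B
t=5: queue=[B,C,E,A,G,F] q_used=2 → run B
t=6: queue=[C,E,A,G,F] q_used=0 → run C
t=7: queue=[C,E,A,G,F] q_used=1 → run C
t=8: queue=[C,E,A,G,F] q_used=2 → run C
t=9: queue=[E,A,G,F,C] q_used=0 → run E
t=10: queue=[E,A,G,F,C] q_used=1 → run E
t=11: queue=[E,A,G,F,C] q_used=2 → run E
t=12: queue=[A,G,F,C,E] q_used=0 → run A
t=13: queue=[A,G,F,C,E] q_used=1 → run A
t=14: queue=[A,G,F,C,E] q_used=2 → run A
t=15: queue=[G,F,C,E,A] q_used=0 → run G
t=16: queue=[G,F,C,E,A] q_used=1 → run G
t=17: queue=[F,C,E,A] q_used=0 → run F
t=18: queue=[F,C,E,A] q_used=1 → run F
t=19: queue=[F,C,E,A] q_used=2 → run F
t=20: queue=[C,E,A,F] q_used=0 → run C
t=21: queue=[C,E,A,F] q_used=1 → run C
t=22: queue=[C,E,A,F] q_used=2 → run C
t=23: queue=[E,A,F,C] q_used=0 → run E
t=24: queue=[A,F,C] q_used=0 → run A
t=25: queue=[A,F,C] q_used=1 → run A
t=26: queue=[F,C] q_used=0 → run F
t=27: queue=[F,C] q_used=1 → run F
t=28: queue=[C] q_used=0 → run C
t=29: (idle)
t=30: (idle)
t=31: (idle)
t=32: (idle)

completion order = B, G, E, A, F, C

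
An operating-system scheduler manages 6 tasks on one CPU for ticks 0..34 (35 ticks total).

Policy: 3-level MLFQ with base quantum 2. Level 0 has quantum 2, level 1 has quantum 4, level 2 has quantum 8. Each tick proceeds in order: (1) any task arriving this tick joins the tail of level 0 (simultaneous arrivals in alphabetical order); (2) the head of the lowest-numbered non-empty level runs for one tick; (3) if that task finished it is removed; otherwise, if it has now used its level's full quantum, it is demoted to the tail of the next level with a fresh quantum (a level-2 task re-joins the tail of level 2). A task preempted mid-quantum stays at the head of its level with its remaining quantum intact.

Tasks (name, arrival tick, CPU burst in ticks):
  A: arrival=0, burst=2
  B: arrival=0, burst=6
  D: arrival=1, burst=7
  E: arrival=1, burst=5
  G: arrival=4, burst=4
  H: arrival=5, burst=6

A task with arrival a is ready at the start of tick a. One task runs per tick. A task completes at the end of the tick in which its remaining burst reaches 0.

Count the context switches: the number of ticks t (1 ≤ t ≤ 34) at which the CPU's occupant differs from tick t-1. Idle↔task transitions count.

t=0: L0/L1/L2 = AB/-/- → run A
t=1: L0/L1/L2 = ABDE/-/- → run A
t=2: L0/L1/L2 = BDE/-/- → run B
t=3: L0/L1/L2 = BDE/-/- → run B
t=4: L0/L1/L2 = DEG/B/- → run D
t=5: L0/L1/L2 = DEGH/B/- → run D
t=6: L0/L1/L2 = EGH/BD/- → run E
t=7: L0/L1/L2 = EGH/BD/- → run E
t=8: L0/L1/L2 = GH/BDE/- → run G
t=9: L0/L1/L2 = GH/BDE/- → run G
t=10: L0/L1/L2 = H/BDEG/- → run H
t=11: L0/L1/L2 = H/BDEG/- → run H
t=12: L0/L1/L2 = -/BDEGH/- → run B
t=13: L0/L1/L2 = -/BDEGH/- → run B
t=14: L0/L1/L2 = -/BDEGH/- → run B
t=15: L0/L1/L2 = -/BDEGH/- → run B
t=16: L0/L1/L2 = -/DEGH/- → run D
t=17: L0/L1/L2 = -/DEGH/- → run D
t=18: L0/L1/L2 = -/DEGH/- → run D
t=19: L0/L1/L2 = -/DEGH/- → run D
t=20: L0/L1/L2 = -/EGH/D → run E
t=21: L0/L1/L2 = -/EGH/D → run E
t=22: L0/L1/L2 = -/EGH/D → run E
t=23: L0/L1/L2 = -/GH/D → run G
t=24: L0/L1/L2 = -/GH/D → run G
t=25: L0/L1/L2 = -/H/D → run H
t=26: L0/L1/L2 = -/H/D → run H
t=27: L0/L1/L2 = -/H/D → run H
t=28: L0/L1/L2 = -/H/D → run H
t=29: L0/L1/L2 = -/-/D → run D
t=30: (idle)
t=31: (idle)
t=32: (idle)
t=33: (idle)
t=34: (idle)

context switches = 12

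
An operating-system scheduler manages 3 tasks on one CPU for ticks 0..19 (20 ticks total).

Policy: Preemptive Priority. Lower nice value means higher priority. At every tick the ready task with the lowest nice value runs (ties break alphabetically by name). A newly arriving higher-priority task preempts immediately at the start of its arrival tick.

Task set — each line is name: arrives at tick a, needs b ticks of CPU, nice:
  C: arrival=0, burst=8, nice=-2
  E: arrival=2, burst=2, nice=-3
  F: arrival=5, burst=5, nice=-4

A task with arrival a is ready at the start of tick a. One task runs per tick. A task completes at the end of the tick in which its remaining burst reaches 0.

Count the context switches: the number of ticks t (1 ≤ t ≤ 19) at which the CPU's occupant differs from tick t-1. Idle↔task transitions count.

t=0: ready={C} → run C
t=1: ready={C} → run C
t=2: ready={C,E} → run E
t=3: ready={C,E} → run E
t=4: ready={C} → run C
t=5: ready={C,F} → run F
t=6: ready={C,F} → run F
t=7: ready={C,F} → run F
t=8: ready={C,F} → run F
t=9: ready={C,F} → run F
t=10: ready={C} → run C
t=11: ready={C} → run C
t=12: ready={C} → run C
t=13: ready={C} → run C
t=14: ready={C} → run C
t=15: (idle)
t=16: (idle)
t=17: (idle)
t=18: (idle)
t=19: (idle)

context switches = 5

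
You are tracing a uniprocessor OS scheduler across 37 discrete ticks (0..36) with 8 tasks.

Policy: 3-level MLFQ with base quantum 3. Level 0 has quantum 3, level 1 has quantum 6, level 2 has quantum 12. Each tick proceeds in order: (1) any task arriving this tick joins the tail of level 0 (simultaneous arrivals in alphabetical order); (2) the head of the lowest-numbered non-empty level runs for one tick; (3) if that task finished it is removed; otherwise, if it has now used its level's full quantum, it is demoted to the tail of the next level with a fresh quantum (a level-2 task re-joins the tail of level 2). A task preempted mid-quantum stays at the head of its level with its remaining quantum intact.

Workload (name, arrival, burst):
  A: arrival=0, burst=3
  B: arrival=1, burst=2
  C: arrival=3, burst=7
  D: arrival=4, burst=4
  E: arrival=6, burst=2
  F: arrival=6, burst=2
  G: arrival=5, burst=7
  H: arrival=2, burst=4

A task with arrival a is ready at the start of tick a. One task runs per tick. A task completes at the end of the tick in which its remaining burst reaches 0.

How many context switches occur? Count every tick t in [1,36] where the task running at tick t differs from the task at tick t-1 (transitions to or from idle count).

context switches = 12

t=0: L0/L1/L2 = A/-/- → run A
t=1: L0/L1/L2 = AB/-/- → run A
t=2: L0/L1/L2 = ABH/-/- → run A
t=3: L0/L1/L2 = BHC/-/- → run B
t=4: L0/L1/L2 = BHCD/-/- → run B
t=5: L0/L1/L2 = HCDG/-/- → run H
t=6: L0/L1/L2 = HCDGEF/-/- → run H
t=7: L0/L1/L2 = HCDGEF/-/- → run H
t=8: L0/L1/L2 = CDGEF/H/- → run C
t=9: L0/L1/L2 = CDGEF/H/- → run C
t=10: L0/L1/L2 = CDGEF/H/- → run C
t=11: L0/L1/L2 = DGEF/HC/- → run D
t=12: L0/L1/L2 = DGEF/HC/- → run D
t=13: L0/L1/L2 = DGEF/HC/- → run D
t=14: L0/L1/L2 = GEF/HCD/- → run G
t=15: L0/L1/L2 = GEF/HCD/- → run G
t=16: L0/L1/L2 = GEF/HCD/- → run G
t=17: L0/L1/L2 = EF/HCDG/- → run E
t=18: L0/L1/L2 = EF/HCDG/- → run E
t=19: L0/L1/L2 = F/HCDG/- → run F
t=20: L0/L1/L2 = F/HCDG/- → run F
t=21: L0/L1/L2 = -/HCDG/- → run H
t=22: L0/L1/L2 = -/CDG/- → run C
t=23: L0/L1/L2 = -/CDG/- → run C
t=24: L0/L1/L2 = -/CDG/- → run C
t=25: L0/L1/L2 = -/CDG/- → run C
t=26: L0/L1/L2 = -/DG/- → run D
t=27: L0/L1/L2 = -/G/- → run G
t=28: L0/L1/L2 = -/G/- → run G
t=29: L0/L1/L2 = -/G/- → run G
t=30: L0/L1/L2 = -/G/- → run G
t=31: (idle)
t=32: (idle)
t=33: (idle)
t=34: (idle)
t=35: (idle)
t=36: (idle)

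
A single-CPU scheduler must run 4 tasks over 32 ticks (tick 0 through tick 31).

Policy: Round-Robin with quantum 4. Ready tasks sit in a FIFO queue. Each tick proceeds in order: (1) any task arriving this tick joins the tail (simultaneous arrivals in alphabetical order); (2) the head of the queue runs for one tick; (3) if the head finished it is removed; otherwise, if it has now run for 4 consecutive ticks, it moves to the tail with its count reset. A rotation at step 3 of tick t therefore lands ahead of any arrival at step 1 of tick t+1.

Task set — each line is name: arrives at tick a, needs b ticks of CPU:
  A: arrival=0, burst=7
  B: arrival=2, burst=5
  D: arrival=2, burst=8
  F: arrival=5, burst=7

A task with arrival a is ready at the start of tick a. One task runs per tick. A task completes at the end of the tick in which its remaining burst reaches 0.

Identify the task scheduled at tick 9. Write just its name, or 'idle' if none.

running at tick 9 = D

t=0: queue=[A] q_used=0 → run A
t=1: queue=[A] q_used=1 → run A
t=2: queue=[A,B,D] q_used=2 → run A
t=3: queue=[A,B,D] q_used=3 → run A
t=4: queue=[B,D,A] q_used=0 → run B
t=5: queue=[B,D,A,F] q_used=1 → run B
t=6: queue=[B,D,A,F] q_used=2 → run B
t=7: queue=[B,D,A,F] q_used=3 → run B
t=8: queue=[D,A,F,B] q_used=0 → run D
t=9: queue=[D,A,F,B] q_used=1 → run D
t=10: queue=[D,A,F,B] q_used=2 → run D
t=11: queue=[D,A,F,B] q_used=3 → run D
t=12: queue=[A,F,B,D] q_used=0 → run A
t=13: queue=[A,F,B,D] q_used=1 → run A
t=14: queue=[A,F,B,D] q_used=2 → run A
t=15: queue=[F,B,D] q_used=0 → run F
t=16: queue=[F,B,D] q_used=1 → run F
t=17: queue=[F,B,D] q_used=2 → run F
t=18: queue=[F,B,D] q_used=3 → run F
t=19: queue=[B,D,F] q_used=0 → run B
t=20: queue=[D,F] q_used=0 → run D
t=21: queue=[D,F] q_used=1 → run D
t=22: queue=[D,F] q_used=2 → run D
t=23: queue=[D,F] q_used=3 → run D
t=24: queue=[F] q_used=0 → run F
t=25: queue=[F] q_used=1 → run F
t=26: queue=[F] q_used=2 → run F
t=27: (idle)
t=28: (idle)
t=29: (idle)
t=30: (idle)
t=31: (idle)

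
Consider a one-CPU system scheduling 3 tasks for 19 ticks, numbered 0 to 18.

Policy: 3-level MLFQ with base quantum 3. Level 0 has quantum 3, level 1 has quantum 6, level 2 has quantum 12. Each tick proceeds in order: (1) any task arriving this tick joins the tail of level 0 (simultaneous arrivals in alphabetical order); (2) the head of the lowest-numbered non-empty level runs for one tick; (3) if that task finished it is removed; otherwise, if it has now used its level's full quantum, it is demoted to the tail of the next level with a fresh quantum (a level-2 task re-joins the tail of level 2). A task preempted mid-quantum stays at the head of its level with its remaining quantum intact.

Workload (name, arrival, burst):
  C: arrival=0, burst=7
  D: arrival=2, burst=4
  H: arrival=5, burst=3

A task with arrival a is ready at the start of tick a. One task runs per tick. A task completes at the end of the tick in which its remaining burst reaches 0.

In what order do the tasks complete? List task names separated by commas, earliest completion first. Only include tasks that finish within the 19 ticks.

completion order = H, C, D

t=0: L0/L1/L2 = C/-/- → run C
t=1: L0/L1/L2 = C/-/- → run C
t=2: L0/L1/L2 = CD/-/- → run C
t=3: L0/L1/L2 = D/C/- → run D
t=4: L0/L1/L2 = D/C/- → run D
t=5: L0/L1/L2 = DH/C/- → run D
t=6: L0/L1/L2 = H/CD/- → run H
t=7: L0/L1/L2 = H/CD/- → run H
t=8: L0/L1/L2 = H/CD/- → run H
t=9: L0/L1/L2 = -/CD/- → run C
t=10: L0/L1/L2 = -/CD/- → run C
t=11: L0/L1/L2 = -/CD/- → run C
t=12: L0/L1/L2 = -/CD/- → run C
t=13: L0/L1/L2 = -/D/- → run D
t=14: (idle)
t=15: (idle)
t=16: (idle)
t=17: (idle)
t=18: (idle)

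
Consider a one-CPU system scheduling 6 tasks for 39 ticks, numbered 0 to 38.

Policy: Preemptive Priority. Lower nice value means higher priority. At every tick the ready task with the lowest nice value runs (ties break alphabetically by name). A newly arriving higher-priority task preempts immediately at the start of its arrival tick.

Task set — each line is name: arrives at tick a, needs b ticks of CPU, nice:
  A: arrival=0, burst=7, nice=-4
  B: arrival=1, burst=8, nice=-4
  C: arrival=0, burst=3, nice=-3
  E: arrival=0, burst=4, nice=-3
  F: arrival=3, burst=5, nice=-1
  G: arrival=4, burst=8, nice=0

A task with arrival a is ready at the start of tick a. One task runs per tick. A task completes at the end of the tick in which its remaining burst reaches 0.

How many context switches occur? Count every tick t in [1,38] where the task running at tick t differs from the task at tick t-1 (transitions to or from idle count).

t=0: ready={A,C,E} → run A
t=1: ready={A,B,C,E} → run A
t=2: ready={A,B,C,E} → run A
t=3: ready={A,B,C,E,F} → run A
t=4: ready={A,B,C,E,F,G} → run A
t=5: ready={A,B,C,E,F,G} → run A
t=6: ready={A,B,C,E,F,G} → run A
t=7: ready={B,C,E,F,G} → run B
t=8: ready={B,C,E,F,G} → run B
t=9: ready={B,C,E,F,G} → run B
t=10: ready={B,C,E,F,G} → run B
t=11: ready={B,C,E,F,G} → run B
t=12: ready={B,C,E,F,G} → run B
t=13: ready={B,C,E,F,G} → run B
t=14: ready={B,C,E,F,G} → run B
t=15: ready={C,E,F,G} → run C
t=16: ready={C,E,F,G} → run C
t=17: ready={C,E,F,G} → run C
t=18: ready={E,F,G} → run E
t=19: ready={E,F,G} → run E
t=20: ready={E,F,G} → run E
t=21: ready={E,F,G} → run E
t=22: ready={F,G} → run F
t=23: ready={F,G} → run F
t=24: ready={F,G} → run F
t=25: ready={F,G} → run F
t=26: ready={F,G} → run F
t=27: ready={G} → run G
t=28: ready={G} → run G
t=29: ready={G} → run G
t=30: ready={G} → run G
t=31: ready={G} → run G
t=32: ready={G} → run G
t=33: ready={G} → run G
t=34: ready={G} → run G
t=35: (idle)
t=36: (idle)
t=37: (idle)
t=38: (idle)

context switches = 6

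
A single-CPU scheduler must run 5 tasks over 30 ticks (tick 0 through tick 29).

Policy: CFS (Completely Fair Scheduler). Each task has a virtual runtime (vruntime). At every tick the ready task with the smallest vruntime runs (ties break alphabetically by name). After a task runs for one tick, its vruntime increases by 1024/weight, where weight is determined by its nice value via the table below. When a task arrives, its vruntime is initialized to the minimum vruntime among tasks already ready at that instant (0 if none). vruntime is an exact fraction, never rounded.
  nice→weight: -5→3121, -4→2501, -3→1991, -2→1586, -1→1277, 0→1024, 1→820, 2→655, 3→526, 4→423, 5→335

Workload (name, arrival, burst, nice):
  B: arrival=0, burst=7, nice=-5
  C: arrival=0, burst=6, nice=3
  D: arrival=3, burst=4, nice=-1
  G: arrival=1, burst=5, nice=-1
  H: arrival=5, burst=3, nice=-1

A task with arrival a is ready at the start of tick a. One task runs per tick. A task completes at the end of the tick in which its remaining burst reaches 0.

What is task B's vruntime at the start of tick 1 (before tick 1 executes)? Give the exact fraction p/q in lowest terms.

vruntime(B, start of tick 1) = 1024/3121

t=0: vr[B=0 C=0] → run B
t=1: vr[B=1024/3121 C=0 G=0] → run C
t=2: vr[B=1024/3121 C=512/263 G=0] → run G
t=3: vr[B=1024/3121 C=512/263 D=1024/3121 G=1024/1277] → run B
t=4: vr[B=2048/3121 C=512/263 D=1024/3121 G=1024/1277] → run D
t=5: vr[B=2048/3121 C=512/263 D=4503552/3985517 G=1024/1277 H=2048/3121] → run B
t=6: vr[B=3072/3121 C=512/263 D=4503552/3985517 G=1024/1277 H=2048/3121] → run H
t=7: vr[B=3072/3121 C=512/263 D=4503552/3985517 G=1024/1277 H=5811200/3985517] → run G
t=8: vr[B=3072/3121 C=512/263 D=4503552/3985517 G=2048/1277 H=5811200/3985517] → run B
t=9: vr[B=4096/3121 C=512/263 D=4503552/3985517 G=2048/1277 H=5811200/3985517] → run D
t=10: vr[B=4096/3121 C=512/263 D=7699456/3985517 G=2048/1277 H=5811200/3985517] → run B
t=11: vr[B=5120/3121 C=512/263 D=7699456/3985517 G=2048/1277 H=5811200/3985517] → run H
t=12: vr[B=5120/3121 C=512/263 D=7699456/3985517 G=2048/1277 H=9007104/3985517] → run G
t=13: vr[B=5120/3121 C=512/263 D=7699456/3985517 G=3072/1277 H=9007104/3985517] → run B
t=14: vr[B=6144/3121 C=512/263 D=7699456/3985517 G=3072/1277 H=9007104/3985517] → run D
t=15: vr[B=6144/3121 C=512/263 D=10895360/3985517 G=3072/1277 H=9007104/3985517] → run C
t=16: vr[B=6144/3121 C=1024/263 D=10895360/3985517 G=3072/1277 H=9007104/3985517] → run B
t=17: vr[C=1024/263 D=10895360/3985517 G=3072/1277 H=9007104/3985517] → run H
t=18: vr[C=1024/263 D=10895360/3985517 G=3072/1277] → run G
t=19: vr[C=1024/263 D=10895360/3985517 G=4096/1277] → run D
t=20: vr[C=1024/263 G=4096/1277] → run G
t=21: vr[C=1024/263] → run C
t=22: vr[C=1536/263] → run C
t=23: vr[C=2048/263] → run C
t=24: vr[C=2560/263] → run C
t=25: (idle)
t=26: (idle)
t=27: (idle)
t=28: (idle)
t=29: (idle)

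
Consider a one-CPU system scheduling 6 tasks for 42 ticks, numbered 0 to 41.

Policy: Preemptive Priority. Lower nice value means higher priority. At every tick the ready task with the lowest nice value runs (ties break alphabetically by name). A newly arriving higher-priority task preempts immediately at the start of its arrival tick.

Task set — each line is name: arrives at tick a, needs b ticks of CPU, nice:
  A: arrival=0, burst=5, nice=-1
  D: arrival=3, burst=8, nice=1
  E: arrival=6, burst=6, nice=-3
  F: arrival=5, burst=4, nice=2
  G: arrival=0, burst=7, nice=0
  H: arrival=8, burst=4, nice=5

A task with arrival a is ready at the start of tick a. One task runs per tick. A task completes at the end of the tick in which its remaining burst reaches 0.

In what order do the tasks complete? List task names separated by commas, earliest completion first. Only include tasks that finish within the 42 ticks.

t=0: ready={A,G} → run A
t=1: ready={A,G} → run A
t=2: ready={A,G} → run A
t=3: ready={A,D,G} → run A
t=4: ready={A,D,G} → run A
t=5: ready={D,F,G} → run G
t=6: ready={D,E,F,G} → run E
t=7: ready={D,E,F,G} → run E
t=8: ready={D,E,F,G,H} → run E
t=9: ready={D,E,F,G,H} → run E
t=10: ready={D,E,F,G,H} → run E
t=11: ready={D,E,F,G,H} → run E
t=12: ready={D,F,G,H} → run G
t=13: ready={D,F,G,H} → run G
t=14: ready={D,F,G,H} → run G
t=15: ready={D,F,G,H} → run G
t=16: ready={D,F,G,H} → run G
t=17: ready={D,F,G,H} → run G
t=18: ready={D,F,H} → run D
t=19: ready={D,F,H} → run D
t=20: ready={D,F,H} → run D
t=21: ready={D,F,H} → run D
t=22: ready={D,F,H} → run D
t=23: ready={D,F,H} → run D
t=24: ready={D,F,H} → run D
t=25: ready={D,F,H} → run D
t=26: ready={F,H} → run F
t=27: ready={F,H} → run F
t=28: ready={F,H} → run F
t=29: ready={F,H} → run F
t=30: ready={H} → run H
t=31: ready={H} → run H
t=32: ready={H} → run H
t=33: ready={H} → run H
t=34: (idle)
t=35: (idle)
t=36: (idle)
t=37: (idle)
t=38: (idle)
t=39: (idle)
t=40: (idle)
t=41: (idle)

completion order = A, E, G, D, F, H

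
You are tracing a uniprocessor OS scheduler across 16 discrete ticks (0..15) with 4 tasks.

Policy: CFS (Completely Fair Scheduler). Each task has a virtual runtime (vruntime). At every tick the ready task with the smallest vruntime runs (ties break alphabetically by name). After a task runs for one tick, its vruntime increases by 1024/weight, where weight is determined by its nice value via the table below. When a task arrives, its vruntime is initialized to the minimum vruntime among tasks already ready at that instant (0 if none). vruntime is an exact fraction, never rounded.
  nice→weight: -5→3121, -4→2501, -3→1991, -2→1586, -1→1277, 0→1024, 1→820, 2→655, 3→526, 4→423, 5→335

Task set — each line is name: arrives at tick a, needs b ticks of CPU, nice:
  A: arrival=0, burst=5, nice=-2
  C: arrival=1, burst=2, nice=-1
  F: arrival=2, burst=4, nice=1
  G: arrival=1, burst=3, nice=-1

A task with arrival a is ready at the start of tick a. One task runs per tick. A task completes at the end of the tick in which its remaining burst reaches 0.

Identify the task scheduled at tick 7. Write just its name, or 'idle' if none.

running at tick 7 = G

t=0: vr[A=0] → run A
t=1: vr[A=512/793 C=512/793 G=512/793] → run A
t=2: vr[A=1024/793 C=512/793 F=512/793 G=512/793] → run C
t=3: vr[A=1024/793 C=1465856/1012661 F=512/793 G=512/793] → run F
t=4: vr[A=1024/793 C=1465856/1012661 F=307968/162565 G=512/793] → run G
t=5: vr[A=1024/793 C=1465856/1012661 F=307968/162565 G=1465856/1012661] → run A
t=6: vr[A=1536/793 C=1465856/1012661 F=307968/162565 G=1465856/1012661] → run C
t=7: vr[A=1536/793 F=307968/162565 G=1465856/1012661] → run G
t=8: vr[A=1536/793 F=307968/162565 G=2277888/1012661] → run F
t=9: vr[A=1536/793 F=510976/162565 G=2277888/1012661] → run A
t=10: vr[A=2048/793 F=510976/162565 G=2277888/1012661] → run G
t=11: vr[A=2048/793 F=510976/162565] → run A
t=12: vr[F=510976/162565] → run F
t=13: vr[F=713984/162565] → run F
t=14: (idle)
t=15: (idle)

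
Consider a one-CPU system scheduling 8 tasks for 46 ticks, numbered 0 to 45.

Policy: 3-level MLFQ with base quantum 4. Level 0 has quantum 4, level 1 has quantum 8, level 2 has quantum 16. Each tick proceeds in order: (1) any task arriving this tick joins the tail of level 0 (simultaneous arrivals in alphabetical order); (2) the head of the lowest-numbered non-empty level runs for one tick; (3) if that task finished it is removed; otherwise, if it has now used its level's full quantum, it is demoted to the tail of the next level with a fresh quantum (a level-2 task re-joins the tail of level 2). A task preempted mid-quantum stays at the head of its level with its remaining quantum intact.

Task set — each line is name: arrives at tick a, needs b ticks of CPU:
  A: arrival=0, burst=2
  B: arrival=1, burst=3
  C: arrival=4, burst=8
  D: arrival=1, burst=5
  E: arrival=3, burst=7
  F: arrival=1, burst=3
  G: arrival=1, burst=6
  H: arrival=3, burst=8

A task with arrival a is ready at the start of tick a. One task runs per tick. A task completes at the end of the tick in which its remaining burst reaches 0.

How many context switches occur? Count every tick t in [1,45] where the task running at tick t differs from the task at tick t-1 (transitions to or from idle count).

t=0: L0/L1/L2 = A/-/- → run A
t=1: L0/L1/L2 = ABDFG/-/- → run A
t=2: L0/L1/L2 = BDFG/-/- → run B
t=3: L0/L1/L2 = BDFGEH/-/- → run B
t=4: L0/L1/L2 = BDFGEHC/-/- → run B
t=5: L0/L1/L2 = DFGEHC/-/- → run D
t=6: L0/L1/L2 = DFGEHC/-/- → run D
t=7: L0/L1/L2 = DFGEHC/-/- → run D
t=8: L0/L1/L2 = DFGEHC/-/- → run D
t=9: L0/L1/L2 = FGEHC/D/- → run F
t=10: L0/L1/L2 = FGEHC/D/- → run F
t=11: L0/L1/L2 = FGEHC/D/- → run F
t=12: L0/L1/L2 = GEHC/D/- → run G
t=13: L0/L1/L2 = GEHC/D/- → run G
t=14: L0/L1/L2 = GEHC/D/- → run G
t=15: L0/L1/L2 = GEHC/D/- → run G
t=16: L0/L1/L2 = EHC/DG/- → run E
t=17: L0/L1/L2 = EHC/DG/- → run E
t=18: L0/L1/L2 = EHC/DG/- → run E
t=19: L0/L1/L2 = EHC/DG/- → run E
t=20: L0/L1/L2 = HC/DGE/- → run H
t=21: L0/L1/L2 = HC/DGE/- → run H
t=22: L0/L1/L2 = HC/DGE/- → run H
t=23: L0/L1/L2 = HC/DGE/- → run H
t=24: L0/L1/L2 = C/DGEH/- → run C
t=25: L0/L1/L2 = C/DGEH/- → run C
t=26: L0/L1/L2 = C/DGEH/- → run C
t=27: L0/L1/L2 = C/DGEH/- → run C
t=28: L0/L1/L2 = -/DGEHC/- → run D
t=29: L0/L1/L2 = -/GEHC/- → run G
t=30: L0/L1/L2 = -/GEHC/- → run G
t=31: L0/L1/L2 = -/EHC/- → run E
t=32: L0/L1/L2 = -/EHC/- → run E
t=33: L0/L1/L2 = -/EHC/- → run E
t=34: L0/L1/L2 = -/HC/- → run H
t=35: L0/L1/L2 = -/HC/- → run H
t=36: L0/L1/L2 = -/HC/- → run H
t=37: L0/L1/L2 = -/HC/- → run H
t=38: L0/L1/L2 = -/C/- → run C
t=39: L0/L1/L2 = -/C/- → run C
t=40: L0/L1/L2 = -/C/- → run C
t=41: L0/L1/L2 = -/C/- → run C
t=42: (idle)
t=43: (idle)
t=44: (idle)
t=45: (idle)

context switches = 13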